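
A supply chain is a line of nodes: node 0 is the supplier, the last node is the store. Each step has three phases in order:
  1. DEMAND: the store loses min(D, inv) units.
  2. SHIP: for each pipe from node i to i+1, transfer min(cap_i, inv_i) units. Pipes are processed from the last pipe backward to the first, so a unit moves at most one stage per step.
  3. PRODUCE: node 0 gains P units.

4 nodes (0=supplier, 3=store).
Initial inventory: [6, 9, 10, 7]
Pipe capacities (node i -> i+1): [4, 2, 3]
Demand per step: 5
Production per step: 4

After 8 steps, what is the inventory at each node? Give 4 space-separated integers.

Step 1: demand=5,sold=5 ship[2->3]=3 ship[1->2]=2 ship[0->1]=4 prod=4 -> inv=[6 11 9 5]
Step 2: demand=5,sold=5 ship[2->3]=3 ship[1->2]=2 ship[0->1]=4 prod=4 -> inv=[6 13 8 3]
Step 3: demand=5,sold=3 ship[2->3]=3 ship[1->2]=2 ship[0->1]=4 prod=4 -> inv=[6 15 7 3]
Step 4: demand=5,sold=3 ship[2->3]=3 ship[1->2]=2 ship[0->1]=4 prod=4 -> inv=[6 17 6 3]
Step 5: demand=5,sold=3 ship[2->3]=3 ship[1->2]=2 ship[0->1]=4 prod=4 -> inv=[6 19 5 3]
Step 6: demand=5,sold=3 ship[2->3]=3 ship[1->2]=2 ship[0->1]=4 prod=4 -> inv=[6 21 4 3]
Step 7: demand=5,sold=3 ship[2->3]=3 ship[1->2]=2 ship[0->1]=4 prod=4 -> inv=[6 23 3 3]
Step 8: demand=5,sold=3 ship[2->3]=3 ship[1->2]=2 ship[0->1]=4 prod=4 -> inv=[6 25 2 3]

6 25 2 3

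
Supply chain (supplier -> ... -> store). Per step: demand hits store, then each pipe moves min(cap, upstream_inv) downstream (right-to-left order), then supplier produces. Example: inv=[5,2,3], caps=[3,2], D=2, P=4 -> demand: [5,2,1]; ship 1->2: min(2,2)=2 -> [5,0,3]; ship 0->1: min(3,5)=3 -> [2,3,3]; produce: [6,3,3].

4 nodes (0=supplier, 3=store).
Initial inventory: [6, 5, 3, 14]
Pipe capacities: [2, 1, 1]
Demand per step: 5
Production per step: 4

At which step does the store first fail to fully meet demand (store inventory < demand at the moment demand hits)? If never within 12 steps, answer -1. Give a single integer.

Step 1: demand=5,sold=5 ship[2->3]=1 ship[1->2]=1 ship[0->1]=2 prod=4 -> [8 6 3 10]
Step 2: demand=5,sold=5 ship[2->3]=1 ship[1->2]=1 ship[0->1]=2 prod=4 -> [10 7 3 6]
Step 3: demand=5,sold=5 ship[2->3]=1 ship[1->2]=1 ship[0->1]=2 prod=4 -> [12 8 3 2]
Step 4: demand=5,sold=2 ship[2->3]=1 ship[1->2]=1 ship[0->1]=2 prod=4 -> [14 9 3 1]
Step 5: demand=5,sold=1 ship[2->3]=1 ship[1->2]=1 ship[0->1]=2 prod=4 -> [16 10 3 1]
Step 6: demand=5,sold=1 ship[2->3]=1 ship[1->2]=1 ship[0->1]=2 prod=4 -> [18 11 3 1]
Step 7: demand=5,sold=1 ship[2->3]=1 ship[1->2]=1 ship[0->1]=2 prod=4 -> [20 12 3 1]
Step 8: demand=5,sold=1 ship[2->3]=1 ship[1->2]=1 ship[0->1]=2 prod=4 -> [22 13 3 1]
Step 9: demand=5,sold=1 ship[2->3]=1 ship[1->2]=1 ship[0->1]=2 prod=4 -> [24 14 3 1]
Step 10: demand=5,sold=1 ship[2->3]=1 ship[1->2]=1 ship[0->1]=2 prod=4 -> [26 15 3 1]
Step 11: demand=5,sold=1 ship[2->3]=1 ship[1->2]=1 ship[0->1]=2 prod=4 -> [28 16 3 1]
Step 12: demand=5,sold=1 ship[2->3]=1 ship[1->2]=1 ship[0->1]=2 prod=4 -> [30 17 3 1]
First stockout at step 4

4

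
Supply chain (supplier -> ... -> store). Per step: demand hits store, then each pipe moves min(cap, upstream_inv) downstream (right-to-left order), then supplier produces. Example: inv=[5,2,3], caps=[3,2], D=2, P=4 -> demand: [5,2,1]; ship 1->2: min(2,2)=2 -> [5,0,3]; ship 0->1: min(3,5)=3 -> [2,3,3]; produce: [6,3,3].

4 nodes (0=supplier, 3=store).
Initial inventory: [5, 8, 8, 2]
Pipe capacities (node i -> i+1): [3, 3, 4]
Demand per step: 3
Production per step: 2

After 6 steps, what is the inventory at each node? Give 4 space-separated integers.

Step 1: demand=3,sold=2 ship[2->3]=4 ship[1->2]=3 ship[0->1]=3 prod=2 -> inv=[4 8 7 4]
Step 2: demand=3,sold=3 ship[2->3]=4 ship[1->2]=3 ship[0->1]=3 prod=2 -> inv=[3 8 6 5]
Step 3: demand=3,sold=3 ship[2->3]=4 ship[1->2]=3 ship[0->1]=3 prod=2 -> inv=[2 8 5 6]
Step 4: demand=3,sold=3 ship[2->3]=4 ship[1->2]=3 ship[0->1]=2 prod=2 -> inv=[2 7 4 7]
Step 5: demand=3,sold=3 ship[2->3]=4 ship[1->2]=3 ship[0->1]=2 prod=2 -> inv=[2 6 3 8]
Step 6: demand=3,sold=3 ship[2->3]=3 ship[1->2]=3 ship[0->1]=2 prod=2 -> inv=[2 5 3 8]

2 5 3 8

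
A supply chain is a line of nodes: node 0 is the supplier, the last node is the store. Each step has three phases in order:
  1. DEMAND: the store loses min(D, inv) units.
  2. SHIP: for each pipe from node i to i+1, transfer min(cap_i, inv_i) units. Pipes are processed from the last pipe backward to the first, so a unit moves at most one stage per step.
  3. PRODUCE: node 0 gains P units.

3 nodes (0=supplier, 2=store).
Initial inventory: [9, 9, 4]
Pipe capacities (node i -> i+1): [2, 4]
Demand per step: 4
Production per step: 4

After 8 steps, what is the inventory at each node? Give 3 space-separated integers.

Step 1: demand=4,sold=4 ship[1->2]=4 ship[0->1]=2 prod=4 -> inv=[11 7 4]
Step 2: demand=4,sold=4 ship[1->2]=4 ship[0->1]=2 prod=4 -> inv=[13 5 4]
Step 3: demand=4,sold=4 ship[1->2]=4 ship[0->1]=2 prod=4 -> inv=[15 3 4]
Step 4: demand=4,sold=4 ship[1->2]=3 ship[0->1]=2 prod=4 -> inv=[17 2 3]
Step 5: demand=4,sold=3 ship[1->2]=2 ship[0->1]=2 prod=4 -> inv=[19 2 2]
Step 6: demand=4,sold=2 ship[1->2]=2 ship[0->1]=2 prod=4 -> inv=[21 2 2]
Step 7: demand=4,sold=2 ship[1->2]=2 ship[0->1]=2 prod=4 -> inv=[23 2 2]
Step 8: demand=4,sold=2 ship[1->2]=2 ship[0->1]=2 prod=4 -> inv=[25 2 2]

25 2 2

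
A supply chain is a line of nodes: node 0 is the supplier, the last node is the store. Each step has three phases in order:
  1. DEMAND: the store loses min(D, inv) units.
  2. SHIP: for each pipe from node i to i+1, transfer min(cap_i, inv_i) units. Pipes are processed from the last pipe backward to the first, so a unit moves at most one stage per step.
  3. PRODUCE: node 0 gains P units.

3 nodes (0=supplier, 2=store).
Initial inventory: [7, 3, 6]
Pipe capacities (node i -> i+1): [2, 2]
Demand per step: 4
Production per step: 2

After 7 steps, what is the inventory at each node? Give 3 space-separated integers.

Step 1: demand=4,sold=4 ship[1->2]=2 ship[0->1]=2 prod=2 -> inv=[7 3 4]
Step 2: demand=4,sold=4 ship[1->2]=2 ship[0->1]=2 prod=2 -> inv=[7 3 2]
Step 3: demand=4,sold=2 ship[1->2]=2 ship[0->1]=2 prod=2 -> inv=[7 3 2]
Step 4: demand=4,sold=2 ship[1->2]=2 ship[0->1]=2 prod=2 -> inv=[7 3 2]
Step 5: demand=4,sold=2 ship[1->2]=2 ship[0->1]=2 prod=2 -> inv=[7 3 2]
Step 6: demand=4,sold=2 ship[1->2]=2 ship[0->1]=2 prod=2 -> inv=[7 3 2]
Step 7: demand=4,sold=2 ship[1->2]=2 ship[0->1]=2 prod=2 -> inv=[7 3 2]

7 3 2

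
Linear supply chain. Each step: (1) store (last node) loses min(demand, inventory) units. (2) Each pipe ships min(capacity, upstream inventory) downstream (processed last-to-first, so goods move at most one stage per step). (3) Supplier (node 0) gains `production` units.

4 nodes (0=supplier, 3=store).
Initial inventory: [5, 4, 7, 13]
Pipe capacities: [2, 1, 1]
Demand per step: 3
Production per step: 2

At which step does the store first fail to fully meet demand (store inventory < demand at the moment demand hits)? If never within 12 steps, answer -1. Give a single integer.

Step 1: demand=3,sold=3 ship[2->3]=1 ship[1->2]=1 ship[0->1]=2 prod=2 -> [5 5 7 11]
Step 2: demand=3,sold=3 ship[2->3]=1 ship[1->2]=1 ship[0->1]=2 prod=2 -> [5 6 7 9]
Step 3: demand=3,sold=3 ship[2->3]=1 ship[1->2]=1 ship[0->1]=2 prod=2 -> [5 7 7 7]
Step 4: demand=3,sold=3 ship[2->3]=1 ship[1->2]=1 ship[0->1]=2 prod=2 -> [5 8 7 5]
Step 5: demand=3,sold=3 ship[2->3]=1 ship[1->2]=1 ship[0->1]=2 prod=2 -> [5 9 7 3]
Step 6: demand=3,sold=3 ship[2->3]=1 ship[1->2]=1 ship[0->1]=2 prod=2 -> [5 10 7 1]
Step 7: demand=3,sold=1 ship[2->3]=1 ship[1->2]=1 ship[0->1]=2 prod=2 -> [5 11 7 1]
Step 8: demand=3,sold=1 ship[2->3]=1 ship[1->2]=1 ship[0->1]=2 prod=2 -> [5 12 7 1]
Step 9: demand=3,sold=1 ship[2->3]=1 ship[1->2]=1 ship[0->1]=2 prod=2 -> [5 13 7 1]
Step 10: demand=3,sold=1 ship[2->3]=1 ship[1->2]=1 ship[0->1]=2 prod=2 -> [5 14 7 1]
Step 11: demand=3,sold=1 ship[2->3]=1 ship[1->2]=1 ship[0->1]=2 prod=2 -> [5 15 7 1]
Step 12: demand=3,sold=1 ship[2->3]=1 ship[1->2]=1 ship[0->1]=2 prod=2 -> [5 16 7 1]
First stockout at step 7

7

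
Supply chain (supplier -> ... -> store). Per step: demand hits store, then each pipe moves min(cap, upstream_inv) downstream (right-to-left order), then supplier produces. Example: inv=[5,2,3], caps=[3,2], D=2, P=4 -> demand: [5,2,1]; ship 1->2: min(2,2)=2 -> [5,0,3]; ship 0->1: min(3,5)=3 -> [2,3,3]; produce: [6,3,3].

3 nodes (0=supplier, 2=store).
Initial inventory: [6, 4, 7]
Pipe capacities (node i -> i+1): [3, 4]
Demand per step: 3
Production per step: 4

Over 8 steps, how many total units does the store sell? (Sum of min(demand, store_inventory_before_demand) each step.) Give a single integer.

Answer: 24

Derivation:
Step 1: sold=3 (running total=3) -> [7 3 8]
Step 2: sold=3 (running total=6) -> [8 3 8]
Step 3: sold=3 (running total=9) -> [9 3 8]
Step 4: sold=3 (running total=12) -> [10 3 8]
Step 5: sold=3 (running total=15) -> [11 3 8]
Step 6: sold=3 (running total=18) -> [12 3 8]
Step 7: sold=3 (running total=21) -> [13 3 8]
Step 8: sold=3 (running total=24) -> [14 3 8]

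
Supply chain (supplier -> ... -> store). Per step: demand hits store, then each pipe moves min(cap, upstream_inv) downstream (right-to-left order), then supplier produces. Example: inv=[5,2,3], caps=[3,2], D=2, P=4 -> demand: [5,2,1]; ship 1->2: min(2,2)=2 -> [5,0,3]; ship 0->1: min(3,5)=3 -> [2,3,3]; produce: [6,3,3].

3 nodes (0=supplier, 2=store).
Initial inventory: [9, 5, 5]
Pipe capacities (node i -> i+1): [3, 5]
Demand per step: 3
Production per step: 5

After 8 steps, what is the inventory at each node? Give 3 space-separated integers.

Step 1: demand=3,sold=3 ship[1->2]=5 ship[0->1]=3 prod=5 -> inv=[11 3 7]
Step 2: demand=3,sold=3 ship[1->2]=3 ship[0->1]=3 prod=5 -> inv=[13 3 7]
Step 3: demand=3,sold=3 ship[1->2]=3 ship[0->1]=3 prod=5 -> inv=[15 3 7]
Step 4: demand=3,sold=3 ship[1->2]=3 ship[0->1]=3 prod=5 -> inv=[17 3 7]
Step 5: demand=3,sold=3 ship[1->2]=3 ship[0->1]=3 prod=5 -> inv=[19 3 7]
Step 6: demand=3,sold=3 ship[1->2]=3 ship[0->1]=3 prod=5 -> inv=[21 3 7]
Step 7: demand=3,sold=3 ship[1->2]=3 ship[0->1]=3 prod=5 -> inv=[23 3 7]
Step 8: demand=3,sold=3 ship[1->2]=3 ship[0->1]=3 prod=5 -> inv=[25 3 7]

25 3 7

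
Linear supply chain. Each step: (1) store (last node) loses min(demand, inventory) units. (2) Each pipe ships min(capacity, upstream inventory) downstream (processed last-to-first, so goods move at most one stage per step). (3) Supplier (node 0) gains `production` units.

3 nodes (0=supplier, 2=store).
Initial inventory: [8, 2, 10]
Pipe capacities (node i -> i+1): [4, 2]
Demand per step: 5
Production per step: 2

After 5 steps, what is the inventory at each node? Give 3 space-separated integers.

Step 1: demand=5,sold=5 ship[1->2]=2 ship[0->1]=4 prod=2 -> inv=[6 4 7]
Step 2: demand=5,sold=5 ship[1->2]=2 ship[0->1]=4 prod=2 -> inv=[4 6 4]
Step 3: demand=5,sold=4 ship[1->2]=2 ship[0->1]=4 prod=2 -> inv=[2 8 2]
Step 4: demand=5,sold=2 ship[1->2]=2 ship[0->1]=2 prod=2 -> inv=[2 8 2]
Step 5: demand=5,sold=2 ship[1->2]=2 ship[0->1]=2 prod=2 -> inv=[2 8 2]

2 8 2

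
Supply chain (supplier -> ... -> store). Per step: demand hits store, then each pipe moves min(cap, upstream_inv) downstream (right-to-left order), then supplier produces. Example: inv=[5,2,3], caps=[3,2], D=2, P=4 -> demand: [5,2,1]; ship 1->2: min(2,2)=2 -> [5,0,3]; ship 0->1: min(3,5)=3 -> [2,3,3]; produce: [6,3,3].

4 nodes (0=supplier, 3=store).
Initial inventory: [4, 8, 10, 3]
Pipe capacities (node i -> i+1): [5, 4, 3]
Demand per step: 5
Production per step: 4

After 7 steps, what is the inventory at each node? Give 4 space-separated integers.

Step 1: demand=5,sold=3 ship[2->3]=3 ship[1->2]=4 ship[0->1]=4 prod=4 -> inv=[4 8 11 3]
Step 2: demand=5,sold=3 ship[2->3]=3 ship[1->2]=4 ship[0->1]=4 prod=4 -> inv=[4 8 12 3]
Step 3: demand=5,sold=3 ship[2->3]=3 ship[1->2]=4 ship[0->1]=4 prod=4 -> inv=[4 8 13 3]
Step 4: demand=5,sold=3 ship[2->3]=3 ship[1->2]=4 ship[0->1]=4 prod=4 -> inv=[4 8 14 3]
Step 5: demand=5,sold=3 ship[2->3]=3 ship[1->2]=4 ship[0->1]=4 prod=4 -> inv=[4 8 15 3]
Step 6: demand=5,sold=3 ship[2->3]=3 ship[1->2]=4 ship[0->1]=4 prod=4 -> inv=[4 8 16 3]
Step 7: demand=5,sold=3 ship[2->3]=3 ship[1->2]=4 ship[0->1]=4 prod=4 -> inv=[4 8 17 3]

4 8 17 3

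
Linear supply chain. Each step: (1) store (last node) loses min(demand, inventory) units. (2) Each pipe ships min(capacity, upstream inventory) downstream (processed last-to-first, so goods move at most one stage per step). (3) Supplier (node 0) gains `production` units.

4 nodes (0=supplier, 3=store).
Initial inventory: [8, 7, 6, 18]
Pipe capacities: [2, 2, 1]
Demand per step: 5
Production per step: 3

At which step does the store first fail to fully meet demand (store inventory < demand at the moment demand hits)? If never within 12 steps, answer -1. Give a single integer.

Step 1: demand=5,sold=5 ship[2->3]=1 ship[1->2]=2 ship[0->1]=2 prod=3 -> [9 7 7 14]
Step 2: demand=5,sold=5 ship[2->3]=1 ship[1->2]=2 ship[0->1]=2 prod=3 -> [10 7 8 10]
Step 3: demand=5,sold=5 ship[2->3]=1 ship[1->2]=2 ship[0->1]=2 prod=3 -> [11 7 9 6]
Step 4: demand=5,sold=5 ship[2->3]=1 ship[1->2]=2 ship[0->1]=2 prod=3 -> [12 7 10 2]
Step 5: demand=5,sold=2 ship[2->3]=1 ship[1->2]=2 ship[0->1]=2 prod=3 -> [13 7 11 1]
Step 6: demand=5,sold=1 ship[2->3]=1 ship[1->2]=2 ship[0->1]=2 prod=3 -> [14 7 12 1]
Step 7: demand=5,sold=1 ship[2->3]=1 ship[1->2]=2 ship[0->1]=2 prod=3 -> [15 7 13 1]
Step 8: demand=5,sold=1 ship[2->3]=1 ship[1->2]=2 ship[0->1]=2 prod=3 -> [16 7 14 1]
Step 9: demand=5,sold=1 ship[2->3]=1 ship[1->2]=2 ship[0->1]=2 prod=3 -> [17 7 15 1]
Step 10: demand=5,sold=1 ship[2->3]=1 ship[1->2]=2 ship[0->1]=2 prod=3 -> [18 7 16 1]
Step 11: demand=5,sold=1 ship[2->3]=1 ship[1->2]=2 ship[0->1]=2 prod=3 -> [19 7 17 1]
Step 12: demand=5,sold=1 ship[2->3]=1 ship[1->2]=2 ship[0->1]=2 prod=3 -> [20 7 18 1]
First stockout at step 5

5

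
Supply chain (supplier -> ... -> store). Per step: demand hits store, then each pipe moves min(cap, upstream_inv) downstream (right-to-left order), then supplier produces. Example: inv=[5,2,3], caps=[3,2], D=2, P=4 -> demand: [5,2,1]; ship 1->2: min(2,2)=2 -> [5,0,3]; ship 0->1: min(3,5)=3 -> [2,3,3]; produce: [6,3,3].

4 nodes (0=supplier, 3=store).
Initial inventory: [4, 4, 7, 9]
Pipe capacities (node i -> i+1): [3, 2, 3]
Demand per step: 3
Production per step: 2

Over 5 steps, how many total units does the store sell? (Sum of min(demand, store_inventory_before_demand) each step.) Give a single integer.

Step 1: sold=3 (running total=3) -> [3 5 6 9]
Step 2: sold=3 (running total=6) -> [2 6 5 9]
Step 3: sold=3 (running total=9) -> [2 6 4 9]
Step 4: sold=3 (running total=12) -> [2 6 3 9]
Step 5: sold=3 (running total=15) -> [2 6 2 9]

Answer: 15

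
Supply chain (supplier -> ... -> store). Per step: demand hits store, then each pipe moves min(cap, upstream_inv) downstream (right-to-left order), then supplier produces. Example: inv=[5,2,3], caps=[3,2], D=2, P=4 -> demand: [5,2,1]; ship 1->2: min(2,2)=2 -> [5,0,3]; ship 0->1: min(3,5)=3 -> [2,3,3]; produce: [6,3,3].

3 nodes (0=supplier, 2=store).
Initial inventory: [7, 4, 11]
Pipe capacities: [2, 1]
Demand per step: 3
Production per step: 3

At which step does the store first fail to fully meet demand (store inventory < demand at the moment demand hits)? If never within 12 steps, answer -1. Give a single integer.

Step 1: demand=3,sold=3 ship[1->2]=1 ship[0->1]=2 prod=3 -> [8 5 9]
Step 2: demand=3,sold=3 ship[1->2]=1 ship[0->1]=2 prod=3 -> [9 6 7]
Step 3: demand=3,sold=3 ship[1->2]=1 ship[0->1]=2 prod=3 -> [10 7 5]
Step 4: demand=3,sold=3 ship[1->2]=1 ship[0->1]=2 prod=3 -> [11 8 3]
Step 5: demand=3,sold=3 ship[1->2]=1 ship[0->1]=2 prod=3 -> [12 9 1]
Step 6: demand=3,sold=1 ship[1->2]=1 ship[0->1]=2 prod=3 -> [13 10 1]
Step 7: demand=3,sold=1 ship[1->2]=1 ship[0->1]=2 prod=3 -> [14 11 1]
Step 8: demand=3,sold=1 ship[1->2]=1 ship[0->1]=2 prod=3 -> [15 12 1]
Step 9: demand=3,sold=1 ship[1->2]=1 ship[0->1]=2 prod=3 -> [16 13 1]
Step 10: demand=3,sold=1 ship[1->2]=1 ship[0->1]=2 prod=3 -> [17 14 1]
Step 11: demand=3,sold=1 ship[1->2]=1 ship[0->1]=2 prod=3 -> [18 15 1]
Step 12: demand=3,sold=1 ship[1->2]=1 ship[0->1]=2 prod=3 -> [19 16 1]
First stockout at step 6

6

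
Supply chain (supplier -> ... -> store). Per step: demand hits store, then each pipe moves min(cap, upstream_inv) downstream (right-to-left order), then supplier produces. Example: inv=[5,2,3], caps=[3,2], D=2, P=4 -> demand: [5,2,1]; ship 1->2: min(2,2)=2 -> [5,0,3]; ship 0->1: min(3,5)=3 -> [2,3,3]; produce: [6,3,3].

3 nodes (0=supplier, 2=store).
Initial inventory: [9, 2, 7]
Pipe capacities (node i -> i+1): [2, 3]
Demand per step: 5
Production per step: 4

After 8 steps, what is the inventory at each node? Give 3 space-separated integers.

Step 1: demand=5,sold=5 ship[1->2]=2 ship[0->1]=2 prod=4 -> inv=[11 2 4]
Step 2: demand=5,sold=4 ship[1->2]=2 ship[0->1]=2 prod=4 -> inv=[13 2 2]
Step 3: demand=5,sold=2 ship[1->2]=2 ship[0->1]=2 prod=4 -> inv=[15 2 2]
Step 4: demand=5,sold=2 ship[1->2]=2 ship[0->1]=2 prod=4 -> inv=[17 2 2]
Step 5: demand=5,sold=2 ship[1->2]=2 ship[0->1]=2 prod=4 -> inv=[19 2 2]
Step 6: demand=5,sold=2 ship[1->2]=2 ship[0->1]=2 prod=4 -> inv=[21 2 2]
Step 7: demand=5,sold=2 ship[1->2]=2 ship[0->1]=2 prod=4 -> inv=[23 2 2]
Step 8: demand=5,sold=2 ship[1->2]=2 ship[0->1]=2 prod=4 -> inv=[25 2 2]

25 2 2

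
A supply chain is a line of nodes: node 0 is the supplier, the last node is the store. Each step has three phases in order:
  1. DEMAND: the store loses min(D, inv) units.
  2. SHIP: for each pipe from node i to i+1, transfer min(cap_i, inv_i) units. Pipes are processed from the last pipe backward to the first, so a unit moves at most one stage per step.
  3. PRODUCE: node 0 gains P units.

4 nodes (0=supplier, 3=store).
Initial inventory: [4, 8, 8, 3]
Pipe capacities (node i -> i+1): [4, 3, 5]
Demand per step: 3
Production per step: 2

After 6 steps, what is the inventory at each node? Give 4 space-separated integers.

Step 1: demand=3,sold=3 ship[2->3]=5 ship[1->2]=3 ship[0->1]=4 prod=2 -> inv=[2 9 6 5]
Step 2: demand=3,sold=3 ship[2->3]=5 ship[1->2]=3 ship[0->1]=2 prod=2 -> inv=[2 8 4 7]
Step 3: demand=3,sold=3 ship[2->3]=4 ship[1->2]=3 ship[0->1]=2 prod=2 -> inv=[2 7 3 8]
Step 4: demand=3,sold=3 ship[2->3]=3 ship[1->2]=3 ship[0->1]=2 prod=2 -> inv=[2 6 3 8]
Step 5: demand=3,sold=3 ship[2->3]=3 ship[1->2]=3 ship[0->1]=2 prod=2 -> inv=[2 5 3 8]
Step 6: demand=3,sold=3 ship[2->3]=3 ship[1->2]=3 ship[0->1]=2 prod=2 -> inv=[2 4 3 8]

2 4 3 8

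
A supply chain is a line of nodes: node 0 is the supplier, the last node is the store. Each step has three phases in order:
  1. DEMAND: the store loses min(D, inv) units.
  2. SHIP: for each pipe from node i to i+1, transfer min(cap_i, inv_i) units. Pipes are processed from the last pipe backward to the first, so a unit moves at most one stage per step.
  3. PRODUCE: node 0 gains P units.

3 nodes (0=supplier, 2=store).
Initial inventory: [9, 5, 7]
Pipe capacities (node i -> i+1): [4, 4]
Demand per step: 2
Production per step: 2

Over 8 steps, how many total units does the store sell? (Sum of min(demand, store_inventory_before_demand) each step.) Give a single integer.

Step 1: sold=2 (running total=2) -> [7 5 9]
Step 2: sold=2 (running total=4) -> [5 5 11]
Step 3: sold=2 (running total=6) -> [3 5 13]
Step 4: sold=2 (running total=8) -> [2 4 15]
Step 5: sold=2 (running total=10) -> [2 2 17]
Step 6: sold=2 (running total=12) -> [2 2 17]
Step 7: sold=2 (running total=14) -> [2 2 17]
Step 8: sold=2 (running total=16) -> [2 2 17]

Answer: 16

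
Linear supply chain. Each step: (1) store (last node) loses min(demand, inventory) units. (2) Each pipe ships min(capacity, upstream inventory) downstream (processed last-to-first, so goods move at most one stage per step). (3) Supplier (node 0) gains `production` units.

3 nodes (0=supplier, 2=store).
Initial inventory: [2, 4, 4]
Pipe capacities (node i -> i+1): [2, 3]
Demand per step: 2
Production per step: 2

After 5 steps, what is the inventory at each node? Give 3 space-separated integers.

Step 1: demand=2,sold=2 ship[1->2]=3 ship[0->1]=2 prod=2 -> inv=[2 3 5]
Step 2: demand=2,sold=2 ship[1->2]=3 ship[0->1]=2 prod=2 -> inv=[2 2 6]
Step 3: demand=2,sold=2 ship[1->2]=2 ship[0->1]=2 prod=2 -> inv=[2 2 6]
Step 4: demand=2,sold=2 ship[1->2]=2 ship[0->1]=2 prod=2 -> inv=[2 2 6]
Step 5: demand=2,sold=2 ship[1->2]=2 ship[0->1]=2 prod=2 -> inv=[2 2 6]

2 2 6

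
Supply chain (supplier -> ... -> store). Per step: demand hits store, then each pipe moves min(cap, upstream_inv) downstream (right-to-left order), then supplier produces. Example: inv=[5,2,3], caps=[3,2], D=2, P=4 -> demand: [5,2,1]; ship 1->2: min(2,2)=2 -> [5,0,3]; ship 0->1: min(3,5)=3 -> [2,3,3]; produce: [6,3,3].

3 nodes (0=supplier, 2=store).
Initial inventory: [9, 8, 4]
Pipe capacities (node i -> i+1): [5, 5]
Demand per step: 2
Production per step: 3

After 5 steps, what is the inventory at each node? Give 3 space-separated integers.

Step 1: demand=2,sold=2 ship[1->2]=5 ship[0->1]=5 prod=3 -> inv=[7 8 7]
Step 2: demand=2,sold=2 ship[1->2]=5 ship[0->1]=5 prod=3 -> inv=[5 8 10]
Step 3: demand=2,sold=2 ship[1->2]=5 ship[0->1]=5 prod=3 -> inv=[3 8 13]
Step 4: demand=2,sold=2 ship[1->2]=5 ship[0->1]=3 prod=3 -> inv=[3 6 16]
Step 5: demand=2,sold=2 ship[1->2]=5 ship[0->1]=3 prod=3 -> inv=[3 4 19]

3 4 19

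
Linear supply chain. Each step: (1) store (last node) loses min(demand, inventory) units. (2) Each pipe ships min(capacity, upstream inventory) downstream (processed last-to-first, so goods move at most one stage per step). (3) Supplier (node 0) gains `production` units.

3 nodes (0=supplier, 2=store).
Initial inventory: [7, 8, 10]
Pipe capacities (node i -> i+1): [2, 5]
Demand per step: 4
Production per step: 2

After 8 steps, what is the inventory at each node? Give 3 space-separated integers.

Step 1: demand=4,sold=4 ship[1->2]=5 ship[0->1]=2 prod=2 -> inv=[7 5 11]
Step 2: demand=4,sold=4 ship[1->2]=5 ship[0->1]=2 prod=2 -> inv=[7 2 12]
Step 3: demand=4,sold=4 ship[1->2]=2 ship[0->1]=2 prod=2 -> inv=[7 2 10]
Step 4: demand=4,sold=4 ship[1->2]=2 ship[0->1]=2 prod=2 -> inv=[7 2 8]
Step 5: demand=4,sold=4 ship[1->2]=2 ship[0->1]=2 prod=2 -> inv=[7 2 6]
Step 6: demand=4,sold=4 ship[1->2]=2 ship[0->1]=2 prod=2 -> inv=[7 2 4]
Step 7: demand=4,sold=4 ship[1->2]=2 ship[0->1]=2 prod=2 -> inv=[7 2 2]
Step 8: demand=4,sold=2 ship[1->2]=2 ship[0->1]=2 prod=2 -> inv=[7 2 2]

7 2 2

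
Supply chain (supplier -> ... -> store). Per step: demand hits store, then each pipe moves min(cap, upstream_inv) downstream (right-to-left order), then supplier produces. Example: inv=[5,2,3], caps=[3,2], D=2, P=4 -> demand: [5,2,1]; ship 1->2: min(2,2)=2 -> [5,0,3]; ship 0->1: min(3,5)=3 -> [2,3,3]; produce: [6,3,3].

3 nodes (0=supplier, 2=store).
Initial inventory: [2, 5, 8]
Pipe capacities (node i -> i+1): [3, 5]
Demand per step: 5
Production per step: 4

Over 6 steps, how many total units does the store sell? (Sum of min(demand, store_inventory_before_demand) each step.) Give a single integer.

Answer: 24

Derivation:
Step 1: sold=5 (running total=5) -> [4 2 8]
Step 2: sold=5 (running total=10) -> [5 3 5]
Step 3: sold=5 (running total=15) -> [6 3 3]
Step 4: sold=3 (running total=18) -> [7 3 3]
Step 5: sold=3 (running total=21) -> [8 3 3]
Step 6: sold=3 (running total=24) -> [9 3 3]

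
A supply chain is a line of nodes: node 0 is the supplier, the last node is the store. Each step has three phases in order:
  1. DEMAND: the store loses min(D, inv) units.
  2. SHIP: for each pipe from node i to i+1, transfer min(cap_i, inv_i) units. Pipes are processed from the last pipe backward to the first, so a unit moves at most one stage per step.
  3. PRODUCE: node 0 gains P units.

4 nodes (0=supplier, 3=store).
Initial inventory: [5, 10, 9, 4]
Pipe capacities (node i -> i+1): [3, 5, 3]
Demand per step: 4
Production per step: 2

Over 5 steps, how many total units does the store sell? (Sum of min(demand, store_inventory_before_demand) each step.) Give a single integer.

Step 1: sold=4 (running total=4) -> [4 8 11 3]
Step 2: sold=3 (running total=7) -> [3 6 13 3]
Step 3: sold=3 (running total=10) -> [2 4 15 3]
Step 4: sold=3 (running total=13) -> [2 2 16 3]
Step 5: sold=3 (running total=16) -> [2 2 15 3]

Answer: 16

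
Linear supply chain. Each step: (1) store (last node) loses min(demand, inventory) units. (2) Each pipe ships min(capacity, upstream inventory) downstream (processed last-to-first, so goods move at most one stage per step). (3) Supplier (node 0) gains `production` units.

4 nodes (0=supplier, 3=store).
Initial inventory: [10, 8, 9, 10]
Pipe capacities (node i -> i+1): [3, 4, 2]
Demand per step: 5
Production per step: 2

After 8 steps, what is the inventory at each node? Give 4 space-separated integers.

Step 1: demand=5,sold=5 ship[2->3]=2 ship[1->2]=4 ship[0->1]=3 prod=2 -> inv=[9 7 11 7]
Step 2: demand=5,sold=5 ship[2->3]=2 ship[1->2]=4 ship[0->1]=3 prod=2 -> inv=[8 6 13 4]
Step 3: demand=5,sold=4 ship[2->3]=2 ship[1->2]=4 ship[0->1]=3 prod=2 -> inv=[7 5 15 2]
Step 4: demand=5,sold=2 ship[2->3]=2 ship[1->2]=4 ship[0->1]=3 prod=2 -> inv=[6 4 17 2]
Step 5: demand=5,sold=2 ship[2->3]=2 ship[1->2]=4 ship[0->1]=3 prod=2 -> inv=[5 3 19 2]
Step 6: demand=5,sold=2 ship[2->3]=2 ship[1->2]=3 ship[0->1]=3 prod=2 -> inv=[4 3 20 2]
Step 7: demand=5,sold=2 ship[2->3]=2 ship[1->2]=3 ship[0->1]=3 prod=2 -> inv=[3 3 21 2]
Step 8: demand=5,sold=2 ship[2->3]=2 ship[1->2]=3 ship[0->1]=3 prod=2 -> inv=[2 3 22 2]

2 3 22 2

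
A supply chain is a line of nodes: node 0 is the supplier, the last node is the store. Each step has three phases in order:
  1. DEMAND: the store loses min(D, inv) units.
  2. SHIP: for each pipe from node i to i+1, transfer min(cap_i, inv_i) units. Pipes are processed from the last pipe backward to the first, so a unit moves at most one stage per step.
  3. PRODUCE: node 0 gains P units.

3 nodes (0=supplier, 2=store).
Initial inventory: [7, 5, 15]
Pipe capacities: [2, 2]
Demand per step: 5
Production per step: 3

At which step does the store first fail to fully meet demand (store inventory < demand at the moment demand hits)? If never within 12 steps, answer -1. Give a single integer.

Step 1: demand=5,sold=5 ship[1->2]=2 ship[0->1]=2 prod=3 -> [8 5 12]
Step 2: demand=5,sold=5 ship[1->2]=2 ship[0->1]=2 prod=3 -> [9 5 9]
Step 3: demand=5,sold=5 ship[1->2]=2 ship[0->1]=2 prod=3 -> [10 5 6]
Step 4: demand=5,sold=5 ship[1->2]=2 ship[0->1]=2 prod=3 -> [11 5 3]
Step 5: demand=5,sold=3 ship[1->2]=2 ship[0->1]=2 prod=3 -> [12 5 2]
Step 6: demand=5,sold=2 ship[1->2]=2 ship[0->1]=2 prod=3 -> [13 5 2]
Step 7: demand=5,sold=2 ship[1->2]=2 ship[0->1]=2 prod=3 -> [14 5 2]
Step 8: demand=5,sold=2 ship[1->2]=2 ship[0->1]=2 prod=3 -> [15 5 2]
Step 9: demand=5,sold=2 ship[1->2]=2 ship[0->1]=2 prod=3 -> [16 5 2]
Step 10: demand=5,sold=2 ship[1->2]=2 ship[0->1]=2 prod=3 -> [17 5 2]
Step 11: demand=5,sold=2 ship[1->2]=2 ship[0->1]=2 prod=3 -> [18 5 2]
Step 12: demand=5,sold=2 ship[1->2]=2 ship[0->1]=2 prod=3 -> [19 5 2]
First stockout at step 5

5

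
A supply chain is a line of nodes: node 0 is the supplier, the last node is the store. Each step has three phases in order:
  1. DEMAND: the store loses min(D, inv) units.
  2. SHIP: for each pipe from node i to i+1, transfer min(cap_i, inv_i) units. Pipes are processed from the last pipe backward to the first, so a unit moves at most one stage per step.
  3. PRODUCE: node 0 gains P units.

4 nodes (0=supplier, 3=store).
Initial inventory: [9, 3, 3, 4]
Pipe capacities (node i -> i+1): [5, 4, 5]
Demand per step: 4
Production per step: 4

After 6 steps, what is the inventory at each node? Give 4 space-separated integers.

Step 1: demand=4,sold=4 ship[2->3]=3 ship[1->2]=3 ship[0->1]=5 prod=4 -> inv=[8 5 3 3]
Step 2: demand=4,sold=3 ship[2->3]=3 ship[1->2]=4 ship[0->1]=5 prod=4 -> inv=[7 6 4 3]
Step 3: demand=4,sold=3 ship[2->3]=4 ship[1->2]=4 ship[0->1]=5 prod=4 -> inv=[6 7 4 4]
Step 4: demand=4,sold=4 ship[2->3]=4 ship[1->2]=4 ship[0->1]=5 prod=4 -> inv=[5 8 4 4]
Step 5: demand=4,sold=4 ship[2->3]=4 ship[1->2]=4 ship[0->1]=5 prod=4 -> inv=[4 9 4 4]
Step 6: demand=4,sold=4 ship[2->3]=4 ship[1->2]=4 ship[0->1]=4 prod=4 -> inv=[4 9 4 4]

4 9 4 4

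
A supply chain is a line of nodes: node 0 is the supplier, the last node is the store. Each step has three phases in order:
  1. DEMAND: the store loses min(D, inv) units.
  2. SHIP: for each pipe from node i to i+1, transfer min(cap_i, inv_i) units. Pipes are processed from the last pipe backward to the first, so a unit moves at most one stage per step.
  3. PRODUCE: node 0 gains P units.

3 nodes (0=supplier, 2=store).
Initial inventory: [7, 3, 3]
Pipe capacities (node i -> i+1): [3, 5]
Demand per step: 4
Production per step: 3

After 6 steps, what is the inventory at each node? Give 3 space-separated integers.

Step 1: demand=4,sold=3 ship[1->2]=3 ship[0->1]=3 prod=3 -> inv=[7 3 3]
Step 2: demand=4,sold=3 ship[1->2]=3 ship[0->1]=3 prod=3 -> inv=[7 3 3]
Step 3: demand=4,sold=3 ship[1->2]=3 ship[0->1]=3 prod=3 -> inv=[7 3 3]
Step 4: demand=4,sold=3 ship[1->2]=3 ship[0->1]=3 prod=3 -> inv=[7 3 3]
Step 5: demand=4,sold=3 ship[1->2]=3 ship[0->1]=3 prod=3 -> inv=[7 3 3]
Step 6: demand=4,sold=3 ship[1->2]=3 ship[0->1]=3 prod=3 -> inv=[7 3 3]

7 3 3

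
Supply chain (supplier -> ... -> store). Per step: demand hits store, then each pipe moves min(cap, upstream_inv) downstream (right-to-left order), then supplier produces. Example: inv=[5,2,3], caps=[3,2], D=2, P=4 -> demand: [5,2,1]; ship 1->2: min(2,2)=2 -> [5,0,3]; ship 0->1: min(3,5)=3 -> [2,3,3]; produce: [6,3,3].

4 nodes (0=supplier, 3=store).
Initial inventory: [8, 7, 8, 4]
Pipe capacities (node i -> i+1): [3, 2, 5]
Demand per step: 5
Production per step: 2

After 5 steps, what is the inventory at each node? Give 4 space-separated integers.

Step 1: demand=5,sold=4 ship[2->3]=5 ship[1->2]=2 ship[0->1]=3 prod=2 -> inv=[7 8 5 5]
Step 2: demand=5,sold=5 ship[2->3]=5 ship[1->2]=2 ship[0->1]=3 prod=2 -> inv=[6 9 2 5]
Step 3: demand=5,sold=5 ship[2->3]=2 ship[1->2]=2 ship[0->1]=3 prod=2 -> inv=[5 10 2 2]
Step 4: demand=5,sold=2 ship[2->3]=2 ship[1->2]=2 ship[0->1]=3 prod=2 -> inv=[4 11 2 2]
Step 5: demand=5,sold=2 ship[2->3]=2 ship[1->2]=2 ship[0->1]=3 prod=2 -> inv=[3 12 2 2]

3 12 2 2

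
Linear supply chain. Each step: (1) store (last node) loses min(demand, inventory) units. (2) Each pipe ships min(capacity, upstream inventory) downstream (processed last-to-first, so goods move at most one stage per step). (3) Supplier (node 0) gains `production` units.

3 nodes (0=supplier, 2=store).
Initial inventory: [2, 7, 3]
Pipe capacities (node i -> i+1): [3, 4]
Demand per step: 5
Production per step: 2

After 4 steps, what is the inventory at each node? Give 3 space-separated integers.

Step 1: demand=5,sold=3 ship[1->2]=4 ship[0->1]=2 prod=2 -> inv=[2 5 4]
Step 2: demand=5,sold=4 ship[1->2]=4 ship[0->1]=2 prod=2 -> inv=[2 3 4]
Step 3: demand=5,sold=4 ship[1->2]=3 ship[0->1]=2 prod=2 -> inv=[2 2 3]
Step 4: demand=5,sold=3 ship[1->2]=2 ship[0->1]=2 prod=2 -> inv=[2 2 2]

2 2 2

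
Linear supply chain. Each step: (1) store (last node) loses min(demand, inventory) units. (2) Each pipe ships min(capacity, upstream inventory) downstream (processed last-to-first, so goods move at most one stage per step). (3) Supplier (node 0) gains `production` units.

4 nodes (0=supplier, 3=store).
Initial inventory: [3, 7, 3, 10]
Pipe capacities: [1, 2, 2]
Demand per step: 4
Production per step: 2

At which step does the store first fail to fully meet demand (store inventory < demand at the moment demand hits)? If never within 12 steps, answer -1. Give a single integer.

Step 1: demand=4,sold=4 ship[2->3]=2 ship[1->2]=2 ship[0->1]=1 prod=2 -> [4 6 3 8]
Step 2: demand=4,sold=4 ship[2->3]=2 ship[1->2]=2 ship[0->1]=1 prod=2 -> [5 5 3 6]
Step 3: demand=4,sold=4 ship[2->3]=2 ship[1->2]=2 ship[0->1]=1 prod=2 -> [6 4 3 4]
Step 4: demand=4,sold=4 ship[2->3]=2 ship[1->2]=2 ship[0->1]=1 prod=2 -> [7 3 3 2]
Step 5: demand=4,sold=2 ship[2->3]=2 ship[1->2]=2 ship[0->1]=1 prod=2 -> [8 2 3 2]
Step 6: demand=4,sold=2 ship[2->3]=2 ship[1->2]=2 ship[0->1]=1 prod=2 -> [9 1 3 2]
Step 7: demand=4,sold=2 ship[2->3]=2 ship[1->2]=1 ship[0->1]=1 prod=2 -> [10 1 2 2]
Step 8: demand=4,sold=2 ship[2->3]=2 ship[1->2]=1 ship[0->1]=1 prod=2 -> [11 1 1 2]
Step 9: demand=4,sold=2 ship[2->3]=1 ship[1->2]=1 ship[0->1]=1 prod=2 -> [12 1 1 1]
Step 10: demand=4,sold=1 ship[2->3]=1 ship[1->2]=1 ship[0->1]=1 prod=2 -> [13 1 1 1]
Step 11: demand=4,sold=1 ship[2->3]=1 ship[1->2]=1 ship[0->1]=1 prod=2 -> [14 1 1 1]
Step 12: demand=4,sold=1 ship[2->3]=1 ship[1->2]=1 ship[0->1]=1 prod=2 -> [15 1 1 1]
First stockout at step 5

5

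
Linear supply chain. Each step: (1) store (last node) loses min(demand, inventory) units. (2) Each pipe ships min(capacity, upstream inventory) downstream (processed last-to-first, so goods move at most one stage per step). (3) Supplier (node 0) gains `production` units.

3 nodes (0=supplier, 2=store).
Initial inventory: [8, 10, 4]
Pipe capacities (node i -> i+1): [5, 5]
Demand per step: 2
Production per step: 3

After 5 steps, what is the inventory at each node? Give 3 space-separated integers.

Step 1: demand=2,sold=2 ship[1->2]=5 ship[0->1]=5 prod=3 -> inv=[6 10 7]
Step 2: demand=2,sold=2 ship[1->2]=5 ship[0->1]=5 prod=3 -> inv=[4 10 10]
Step 3: demand=2,sold=2 ship[1->2]=5 ship[0->1]=4 prod=3 -> inv=[3 9 13]
Step 4: demand=2,sold=2 ship[1->2]=5 ship[0->1]=3 prod=3 -> inv=[3 7 16]
Step 5: demand=2,sold=2 ship[1->2]=5 ship[0->1]=3 prod=3 -> inv=[3 5 19]

3 5 19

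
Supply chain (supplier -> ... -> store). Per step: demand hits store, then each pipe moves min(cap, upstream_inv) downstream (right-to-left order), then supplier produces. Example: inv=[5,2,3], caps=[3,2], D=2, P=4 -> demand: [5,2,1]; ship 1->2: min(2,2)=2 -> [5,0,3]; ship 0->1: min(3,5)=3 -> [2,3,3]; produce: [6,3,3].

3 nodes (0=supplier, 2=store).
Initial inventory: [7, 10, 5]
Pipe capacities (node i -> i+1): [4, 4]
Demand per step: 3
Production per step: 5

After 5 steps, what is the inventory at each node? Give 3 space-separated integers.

Step 1: demand=3,sold=3 ship[1->2]=4 ship[0->1]=4 prod=5 -> inv=[8 10 6]
Step 2: demand=3,sold=3 ship[1->2]=4 ship[0->1]=4 prod=5 -> inv=[9 10 7]
Step 3: demand=3,sold=3 ship[1->2]=4 ship[0->1]=4 prod=5 -> inv=[10 10 8]
Step 4: demand=3,sold=3 ship[1->2]=4 ship[0->1]=4 prod=5 -> inv=[11 10 9]
Step 5: demand=3,sold=3 ship[1->2]=4 ship[0->1]=4 prod=5 -> inv=[12 10 10]

12 10 10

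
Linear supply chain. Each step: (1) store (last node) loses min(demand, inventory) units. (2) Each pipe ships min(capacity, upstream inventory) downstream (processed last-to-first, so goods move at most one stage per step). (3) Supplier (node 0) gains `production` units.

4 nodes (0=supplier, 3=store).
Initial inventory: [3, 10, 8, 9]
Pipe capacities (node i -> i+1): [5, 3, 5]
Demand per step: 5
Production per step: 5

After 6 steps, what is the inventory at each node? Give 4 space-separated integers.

Step 1: demand=5,sold=5 ship[2->3]=5 ship[1->2]=3 ship[0->1]=3 prod=5 -> inv=[5 10 6 9]
Step 2: demand=5,sold=5 ship[2->3]=5 ship[1->2]=3 ship[0->1]=5 prod=5 -> inv=[5 12 4 9]
Step 3: demand=5,sold=5 ship[2->3]=4 ship[1->2]=3 ship[0->1]=5 prod=5 -> inv=[5 14 3 8]
Step 4: demand=5,sold=5 ship[2->3]=3 ship[1->2]=3 ship[0->1]=5 prod=5 -> inv=[5 16 3 6]
Step 5: demand=5,sold=5 ship[2->3]=3 ship[1->2]=3 ship[0->1]=5 prod=5 -> inv=[5 18 3 4]
Step 6: demand=5,sold=4 ship[2->3]=3 ship[1->2]=3 ship[0->1]=5 prod=5 -> inv=[5 20 3 3]

5 20 3 3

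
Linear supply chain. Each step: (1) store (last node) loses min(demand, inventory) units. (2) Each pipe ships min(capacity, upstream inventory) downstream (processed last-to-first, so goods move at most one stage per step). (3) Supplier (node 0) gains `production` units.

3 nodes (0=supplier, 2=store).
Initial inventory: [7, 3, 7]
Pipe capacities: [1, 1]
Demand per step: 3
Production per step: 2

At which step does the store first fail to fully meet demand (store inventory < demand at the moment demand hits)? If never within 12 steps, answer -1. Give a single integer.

Step 1: demand=3,sold=3 ship[1->2]=1 ship[0->1]=1 prod=2 -> [8 3 5]
Step 2: demand=3,sold=3 ship[1->2]=1 ship[0->1]=1 prod=2 -> [9 3 3]
Step 3: demand=3,sold=3 ship[1->2]=1 ship[0->1]=1 prod=2 -> [10 3 1]
Step 4: demand=3,sold=1 ship[1->2]=1 ship[0->1]=1 prod=2 -> [11 3 1]
Step 5: demand=3,sold=1 ship[1->2]=1 ship[0->1]=1 prod=2 -> [12 3 1]
Step 6: demand=3,sold=1 ship[1->2]=1 ship[0->1]=1 prod=2 -> [13 3 1]
Step 7: demand=3,sold=1 ship[1->2]=1 ship[0->1]=1 prod=2 -> [14 3 1]
Step 8: demand=3,sold=1 ship[1->2]=1 ship[0->1]=1 prod=2 -> [15 3 1]
Step 9: demand=3,sold=1 ship[1->2]=1 ship[0->1]=1 prod=2 -> [16 3 1]
Step 10: demand=3,sold=1 ship[1->2]=1 ship[0->1]=1 prod=2 -> [17 3 1]
Step 11: demand=3,sold=1 ship[1->2]=1 ship[0->1]=1 prod=2 -> [18 3 1]
Step 12: demand=3,sold=1 ship[1->2]=1 ship[0->1]=1 prod=2 -> [19 3 1]
First stockout at step 4

4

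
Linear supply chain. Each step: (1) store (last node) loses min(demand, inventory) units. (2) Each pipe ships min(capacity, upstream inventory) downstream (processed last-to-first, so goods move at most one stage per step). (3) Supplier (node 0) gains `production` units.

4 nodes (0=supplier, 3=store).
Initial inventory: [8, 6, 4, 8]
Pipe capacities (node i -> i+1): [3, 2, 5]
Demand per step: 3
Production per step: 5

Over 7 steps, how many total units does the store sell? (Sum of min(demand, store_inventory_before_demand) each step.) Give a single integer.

Step 1: sold=3 (running total=3) -> [10 7 2 9]
Step 2: sold=3 (running total=6) -> [12 8 2 8]
Step 3: sold=3 (running total=9) -> [14 9 2 7]
Step 4: sold=3 (running total=12) -> [16 10 2 6]
Step 5: sold=3 (running total=15) -> [18 11 2 5]
Step 6: sold=3 (running total=18) -> [20 12 2 4]
Step 7: sold=3 (running total=21) -> [22 13 2 3]

Answer: 21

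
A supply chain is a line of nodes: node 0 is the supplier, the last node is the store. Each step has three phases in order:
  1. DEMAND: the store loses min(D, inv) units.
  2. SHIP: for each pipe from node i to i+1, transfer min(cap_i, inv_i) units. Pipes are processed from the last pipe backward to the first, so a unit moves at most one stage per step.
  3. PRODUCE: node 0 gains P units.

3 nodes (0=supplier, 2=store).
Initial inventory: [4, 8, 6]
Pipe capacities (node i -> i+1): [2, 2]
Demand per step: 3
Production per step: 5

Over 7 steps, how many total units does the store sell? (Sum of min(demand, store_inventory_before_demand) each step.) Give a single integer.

Step 1: sold=3 (running total=3) -> [7 8 5]
Step 2: sold=3 (running total=6) -> [10 8 4]
Step 3: sold=3 (running total=9) -> [13 8 3]
Step 4: sold=3 (running total=12) -> [16 8 2]
Step 5: sold=2 (running total=14) -> [19 8 2]
Step 6: sold=2 (running total=16) -> [22 8 2]
Step 7: sold=2 (running total=18) -> [25 8 2]

Answer: 18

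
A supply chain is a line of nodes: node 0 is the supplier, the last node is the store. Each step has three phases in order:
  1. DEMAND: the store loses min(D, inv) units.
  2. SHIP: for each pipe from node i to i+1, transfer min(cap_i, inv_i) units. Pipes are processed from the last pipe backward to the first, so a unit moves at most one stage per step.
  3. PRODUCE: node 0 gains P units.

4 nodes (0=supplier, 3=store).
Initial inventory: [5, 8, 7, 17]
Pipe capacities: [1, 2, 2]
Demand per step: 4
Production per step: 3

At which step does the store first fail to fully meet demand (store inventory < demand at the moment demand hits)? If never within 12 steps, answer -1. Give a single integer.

Step 1: demand=4,sold=4 ship[2->3]=2 ship[1->2]=2 ship[0->1]=1 prod=3 -> [7 7 7 15]
Step 2: demand=4,sold=4 ship[2->3]=2 ship[1->2]=2 ship[0->1]=1 prod=3 -> [9 6 7 13]
Step 3: demand=4,sold=4 ship[2->3]=2 ship[1->2]=2 ship[0->1]=1 prod=3 -> [11 5 7 11]
Step 4: demand=4,sold=4 ship[2->3]=2 ship[1->2]=2 ship[0->1]=1 prod=3 -> [13 4 7 9]
Step 5: demand=4,sold=4 ship[2->3]=2 ship[1->2]=2 ship[0->1]=1 prod=3 -> [15 3 7 7]
Step 6: demand=4,sold=4 ship[2->3]=2 ship[1->2]=2 ship[0->1]=1 prod=3 -> [17 2 7 5]
Step 7: demand=4,sold=4 ship[2->3]=2 ship[1->2]=2 ship[0->1]=1 prod=3 -> [19 1 7 3]
Step 8: demand=4,sold=3 ship[2->3]=2 ship[1->2]=1 ship[0->1]=1 prod=3 -> [21 1 6 2]
Step 9: demand=4,sold=2 ship[2->3]=2 ship[1->2]=1 ship[0->1]=1 prod=3 -> [23 1 5 2]
Step 10: demand=4,sold=2 ship[2->3]=2 ship[1->2]=1 ship[0->1]=1 prod=3 -> [25 1 4 2]
Step 11: demand=4,sold=2 ship[2->3]=2 ship[1->2]=1 ship[0->1]=1 prod=3 -> [27 1 3 2]
Step 12: demand=4,sold=2 ship[2->3]=2 ship[1->2]=1 ship[0->1]=1 prod=3 -> [29 1 2 2]
First stockout at step 8

8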